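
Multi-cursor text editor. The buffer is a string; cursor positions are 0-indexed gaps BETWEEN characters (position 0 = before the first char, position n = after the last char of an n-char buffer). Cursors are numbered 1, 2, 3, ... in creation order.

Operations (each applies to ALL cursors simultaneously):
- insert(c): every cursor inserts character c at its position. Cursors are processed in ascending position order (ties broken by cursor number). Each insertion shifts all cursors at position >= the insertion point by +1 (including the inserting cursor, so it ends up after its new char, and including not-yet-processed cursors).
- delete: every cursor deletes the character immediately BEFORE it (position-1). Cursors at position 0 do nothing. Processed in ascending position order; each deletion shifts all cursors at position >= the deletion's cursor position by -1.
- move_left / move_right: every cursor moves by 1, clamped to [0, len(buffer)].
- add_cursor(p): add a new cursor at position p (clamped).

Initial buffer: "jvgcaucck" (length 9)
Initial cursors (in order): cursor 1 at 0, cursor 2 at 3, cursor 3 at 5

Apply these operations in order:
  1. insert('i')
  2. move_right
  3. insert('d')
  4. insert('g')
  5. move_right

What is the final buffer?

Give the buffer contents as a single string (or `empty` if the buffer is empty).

Answer: ijdgvgicdgaiudgcck

Derivation:
After op 1 (insert('i')): buffer="ijvgicaiucck" (len 12), cursors c1@1 c2@5 c3@8, authorship 1...2..3....
After op 2 (move_right): buffer="ijvgicaiucck" (len 12), cursors c1@2 c2@6 c3@9, authorship 1...2..3....
After op 3 (insert('d')): buffer="ijdvgicdaiudcck" (len 15), cursors c1@3 c2@8 c3@12, authorship 1.1..2.2.3.3...
After op 4 (insert('g')): buffer="ijdgvgicdgaiudgcck" (len 18), cursors c1@4 c2@10 c3@15, authorship 1.11..2.22.3.33...
After op 5 (move_right): buffer="ijdgvgicdgaiudgcck" (len 18), cursors c1@5 c2@11 c3@16, authorship 1.11..2.22.3.33...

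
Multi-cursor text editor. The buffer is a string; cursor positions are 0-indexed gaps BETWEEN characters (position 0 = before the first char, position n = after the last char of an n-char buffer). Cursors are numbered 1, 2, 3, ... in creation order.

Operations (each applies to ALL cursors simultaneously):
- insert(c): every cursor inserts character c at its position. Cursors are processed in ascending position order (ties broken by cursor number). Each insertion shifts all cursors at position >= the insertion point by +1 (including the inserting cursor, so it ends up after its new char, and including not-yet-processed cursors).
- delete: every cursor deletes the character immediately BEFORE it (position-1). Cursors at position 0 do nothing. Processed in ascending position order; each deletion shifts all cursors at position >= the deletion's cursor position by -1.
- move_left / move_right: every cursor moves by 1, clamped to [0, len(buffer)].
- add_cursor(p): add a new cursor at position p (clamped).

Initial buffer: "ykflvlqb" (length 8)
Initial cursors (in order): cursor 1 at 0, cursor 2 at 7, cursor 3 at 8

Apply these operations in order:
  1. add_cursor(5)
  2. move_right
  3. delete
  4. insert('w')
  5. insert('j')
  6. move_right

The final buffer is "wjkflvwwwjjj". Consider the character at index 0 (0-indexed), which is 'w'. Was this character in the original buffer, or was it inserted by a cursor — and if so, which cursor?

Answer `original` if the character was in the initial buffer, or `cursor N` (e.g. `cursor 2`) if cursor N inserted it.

Answer: cursor 1

Derivation:
After op 1 (add_cursor(5)): buffer="ykflvlqb" (len 8), cursors c1@0 c4@5 c2@7 c3@8, authorship ........
After op 2 (move_right): buffer="ykflvlqb" (len 8), cursors c1@1 c4@6 c2@8 c3@8, authorship ........
After op 3 (delete): buffer="kflv" (len 4), cursors c1@0 c2@4 c3@4 c4@4, authorship ....
After op 4 (insert('w')): buffer="wkflvwww" (len 8), cursors c1@1 c2@8 c3@8 c4@8, authorship 1....234
After op 5 (insert('j')): buffer="wjkflvwwwjjj" (len 12), cursors c1@2 c2@12 c3@12 c4@12, authorship 11....234234
After op 6 (move_right): buffer="wjkflvwwwjjj" (len 12), cursors c1@3 c2@12 c3@12 c4@12, authorship 11....234234
Authorship (.=original, N=cursor N): 1 1 . . . . 2 3 4 2 3 4
Index 0: author = 1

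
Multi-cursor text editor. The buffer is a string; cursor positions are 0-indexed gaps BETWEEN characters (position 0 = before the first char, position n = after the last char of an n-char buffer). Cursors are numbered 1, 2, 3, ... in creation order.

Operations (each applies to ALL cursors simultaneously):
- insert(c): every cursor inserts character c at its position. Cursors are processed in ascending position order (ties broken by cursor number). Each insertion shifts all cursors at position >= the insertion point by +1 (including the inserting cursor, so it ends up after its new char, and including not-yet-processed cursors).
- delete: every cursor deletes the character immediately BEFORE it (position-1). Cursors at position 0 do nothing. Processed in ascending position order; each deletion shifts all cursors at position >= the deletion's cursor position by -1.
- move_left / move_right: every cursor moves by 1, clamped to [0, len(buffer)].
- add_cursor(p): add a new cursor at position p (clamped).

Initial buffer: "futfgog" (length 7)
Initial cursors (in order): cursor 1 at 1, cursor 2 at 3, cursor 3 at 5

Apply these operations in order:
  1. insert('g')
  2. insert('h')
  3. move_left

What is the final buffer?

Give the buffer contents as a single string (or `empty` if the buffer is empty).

After op 1 (insert('g')): buffer="fgutgfggog" (len 10), cursors c1@2 c2@5 c3@8, authorship .1..2..3..
After op 2 (insert('h')): buffer="fghutghfgghog" (len 13), cursors c1@3 c2@7 c3@11, authorship .11..22..33..
After op 3 (move_left): buffer="fghutghfgghog" (len 13), cursors c1@2 c2@6 c3@10, authorship .11..22..33..

Answer: fghutghfgghog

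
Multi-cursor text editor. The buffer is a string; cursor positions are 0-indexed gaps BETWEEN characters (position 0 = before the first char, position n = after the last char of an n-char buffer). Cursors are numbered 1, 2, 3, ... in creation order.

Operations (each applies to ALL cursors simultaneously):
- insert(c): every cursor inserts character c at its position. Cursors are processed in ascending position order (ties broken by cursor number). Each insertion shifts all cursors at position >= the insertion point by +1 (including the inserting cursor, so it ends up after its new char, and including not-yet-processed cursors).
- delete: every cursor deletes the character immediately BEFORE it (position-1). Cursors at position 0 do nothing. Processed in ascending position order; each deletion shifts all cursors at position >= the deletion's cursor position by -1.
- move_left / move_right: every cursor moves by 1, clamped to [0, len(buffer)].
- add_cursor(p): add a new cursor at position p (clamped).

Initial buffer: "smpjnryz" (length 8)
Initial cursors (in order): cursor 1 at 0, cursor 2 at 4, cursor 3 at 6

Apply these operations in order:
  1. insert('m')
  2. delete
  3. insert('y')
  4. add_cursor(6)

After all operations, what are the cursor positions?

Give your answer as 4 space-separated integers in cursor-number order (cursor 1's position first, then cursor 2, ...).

Answer: 1 6 9 6

Derivation:
After op 1 (insert('m')): buffer="msmpjmnrmyz" (len 11), cursors c1@1 c2@6 c3@9, authorship 1....2..3..
After op 2 (delete): buffer="smpjnryz" (len 8), cursors c1@0 c2@4 c3@6, authorship ........
After op 3 (insert('y')): buffer="ysmpjynryyz" (len 11), cursors c1@1 c2@6 c3@9, authorship 1....2..3..
After op 4 (add_cursor(6)): buffer="ysmpjynryyz" (len 11), cursors c1@1 c2@6 c4@6 c3@9, authorship 1....2..3..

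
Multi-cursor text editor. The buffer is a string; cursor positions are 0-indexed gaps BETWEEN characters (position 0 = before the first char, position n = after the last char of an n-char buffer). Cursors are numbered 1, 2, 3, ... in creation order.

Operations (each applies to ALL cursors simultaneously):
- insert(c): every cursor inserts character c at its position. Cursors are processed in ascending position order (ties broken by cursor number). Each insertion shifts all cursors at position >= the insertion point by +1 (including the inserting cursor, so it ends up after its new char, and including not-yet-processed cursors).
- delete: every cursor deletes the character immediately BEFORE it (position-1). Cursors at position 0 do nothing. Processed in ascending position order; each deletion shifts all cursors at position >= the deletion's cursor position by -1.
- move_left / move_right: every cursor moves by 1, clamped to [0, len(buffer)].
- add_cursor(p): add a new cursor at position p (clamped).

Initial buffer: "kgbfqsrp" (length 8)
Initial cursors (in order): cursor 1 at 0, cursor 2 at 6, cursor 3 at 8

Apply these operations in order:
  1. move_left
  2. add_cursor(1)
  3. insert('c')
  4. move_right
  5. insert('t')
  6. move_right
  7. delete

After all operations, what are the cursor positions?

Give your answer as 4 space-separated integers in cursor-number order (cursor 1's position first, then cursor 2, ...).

Answer: 3 10 12 5

Derivation:
After op 1 (move_left): buffer="kgbfqsrp" (len 8), cursors c1@0 c2@5 c3@7, authorship ........
After op 2 (add_cursor(1)): buffer="kgbfqsrp" (len 8), cursors c1@0 c4@1 c2@5 c3@7, authorship ........
After op 3 (insert('c')): buffer="ckcgbfqcsrcp" (len 12), cursors c1@1 c4@3 c2@8 c3@11, authorship 1.4....2..3.
After op 4 (move_right): buffer="ckcgbfqcsrcp" (len 12), cursors c1@2 c4@4 c2@9 c3@12, authorship 1.4....2..3.
After op 5 (insert('t')): buffer="cktcgtbfqcstrcpt" (len 16), cursors c1@3 c4@6 c2@12 c3@16, authorship 1.14.4...2.2.3.3
After op 6 (move_right): buffer="cktcgtbfqcstrcpt" (len 16), cursors c1@4 c4@7 c2@13 c3@16, authorship 1.14.4...2.2.3.3
After op 7 (delete): buffer="cktgtfqcstcp" (len 12), cursors c1@3 c4@5 c2@10 c3@12, authorship 1.1.4..2.23.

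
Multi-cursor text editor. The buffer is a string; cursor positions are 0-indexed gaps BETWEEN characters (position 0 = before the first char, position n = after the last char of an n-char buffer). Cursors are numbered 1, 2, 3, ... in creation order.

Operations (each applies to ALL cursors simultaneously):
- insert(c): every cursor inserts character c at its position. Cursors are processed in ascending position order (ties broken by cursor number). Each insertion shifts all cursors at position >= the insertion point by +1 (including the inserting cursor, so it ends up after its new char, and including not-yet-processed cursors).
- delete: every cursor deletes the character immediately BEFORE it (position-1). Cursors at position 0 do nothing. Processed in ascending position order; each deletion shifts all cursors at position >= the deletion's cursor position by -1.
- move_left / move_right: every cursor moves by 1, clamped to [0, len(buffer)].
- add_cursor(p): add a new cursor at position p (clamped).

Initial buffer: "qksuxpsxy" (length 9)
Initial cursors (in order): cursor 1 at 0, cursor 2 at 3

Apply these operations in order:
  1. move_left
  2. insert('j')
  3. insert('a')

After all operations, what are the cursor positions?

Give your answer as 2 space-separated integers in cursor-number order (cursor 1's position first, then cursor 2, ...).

Answer: 2 6

Derivation:
After op 1 (move_left): buffer="qksuxpsxy" (len 9), cursors c1@0 c2@2, authorship .........
After op 2 (insert('j')): buffer="jqkjsuxpsxy" (len 11), cursors c1@1 c2@4, authorship 1..2.......
After op 3 (insert('a')): buffer="jaqkjasuxpsxy" (len 13), cursors c1@2 c2@6, authorship 11..22.......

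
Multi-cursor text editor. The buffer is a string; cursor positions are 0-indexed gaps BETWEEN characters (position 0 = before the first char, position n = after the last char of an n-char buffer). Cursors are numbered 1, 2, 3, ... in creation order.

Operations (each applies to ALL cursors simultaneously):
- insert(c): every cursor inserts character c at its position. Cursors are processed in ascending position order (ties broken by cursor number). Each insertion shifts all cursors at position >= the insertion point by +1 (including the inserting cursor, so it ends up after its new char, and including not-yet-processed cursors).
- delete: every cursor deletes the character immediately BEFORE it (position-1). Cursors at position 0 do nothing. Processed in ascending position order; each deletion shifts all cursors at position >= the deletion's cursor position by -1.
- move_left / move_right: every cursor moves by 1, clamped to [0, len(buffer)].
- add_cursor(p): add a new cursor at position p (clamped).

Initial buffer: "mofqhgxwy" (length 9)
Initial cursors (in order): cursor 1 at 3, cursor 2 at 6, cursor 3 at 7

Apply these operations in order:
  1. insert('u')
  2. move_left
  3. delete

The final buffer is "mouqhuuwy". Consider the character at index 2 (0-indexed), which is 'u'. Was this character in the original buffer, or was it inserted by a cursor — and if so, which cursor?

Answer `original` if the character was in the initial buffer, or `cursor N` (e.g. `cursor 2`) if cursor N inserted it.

After op 1 (insert('u')): buffer="mofuqhguxuwy" (len 12), cursors c1@4 c2@8 c3@10, authorship ...1...2.3..
After op 2 (move_left): buffer="mofuqhguxuwy" (len 12), cursors c1@3 c2@7 c3@9, authorship ...1...2.3..
After op 3 (delete): buffer="mouqhuuwy" (len 9), cursors c1@2 c2@5 c3@6, authorship ..1..23..
Authorship (.=original, N=cursor N): . . 1 . . 2 3 . .
Index 2: author = 1

Answer: cursor 1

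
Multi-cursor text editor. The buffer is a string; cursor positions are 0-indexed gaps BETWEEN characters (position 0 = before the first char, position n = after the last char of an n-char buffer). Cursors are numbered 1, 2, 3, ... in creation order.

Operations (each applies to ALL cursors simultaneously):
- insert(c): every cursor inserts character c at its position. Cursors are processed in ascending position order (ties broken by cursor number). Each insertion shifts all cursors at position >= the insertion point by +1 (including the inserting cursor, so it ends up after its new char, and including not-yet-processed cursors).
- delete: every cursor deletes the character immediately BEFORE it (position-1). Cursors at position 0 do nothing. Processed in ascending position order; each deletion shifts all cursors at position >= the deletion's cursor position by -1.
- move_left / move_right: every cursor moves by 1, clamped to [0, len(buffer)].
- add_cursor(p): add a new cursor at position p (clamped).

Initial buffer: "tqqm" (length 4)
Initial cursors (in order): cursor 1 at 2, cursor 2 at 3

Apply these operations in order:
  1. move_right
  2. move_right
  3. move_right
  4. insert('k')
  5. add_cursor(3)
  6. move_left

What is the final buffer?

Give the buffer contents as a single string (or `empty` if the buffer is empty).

After op 1 (move_right): buffer="tqqm" (len 4), cursors c1@3 c2@4, authorship ....
After op 2 (move_right): buffer="tqqm" (len 4), cursors c1@4 c2@4, authorship ....
After op 3 (move_right): buffer="tqqm" (len 4), cursors c1@4 c2@4, authorship ....
After op 4 (insert('k')): buffer="tqqmkk" (len 6), cursors c1@6 c2@6, authorship ....12
After op 5 (add_cursor(3)): buffer="tqqmkk" (len 6), cursors c3@3 c1@6 c2@6, authorship ....12
After op 6 (move_left): buffer="tqqmkk" (len 6), cursors c3@2 c1@5 c2@5, authorship ....12

Answer: tqqmkk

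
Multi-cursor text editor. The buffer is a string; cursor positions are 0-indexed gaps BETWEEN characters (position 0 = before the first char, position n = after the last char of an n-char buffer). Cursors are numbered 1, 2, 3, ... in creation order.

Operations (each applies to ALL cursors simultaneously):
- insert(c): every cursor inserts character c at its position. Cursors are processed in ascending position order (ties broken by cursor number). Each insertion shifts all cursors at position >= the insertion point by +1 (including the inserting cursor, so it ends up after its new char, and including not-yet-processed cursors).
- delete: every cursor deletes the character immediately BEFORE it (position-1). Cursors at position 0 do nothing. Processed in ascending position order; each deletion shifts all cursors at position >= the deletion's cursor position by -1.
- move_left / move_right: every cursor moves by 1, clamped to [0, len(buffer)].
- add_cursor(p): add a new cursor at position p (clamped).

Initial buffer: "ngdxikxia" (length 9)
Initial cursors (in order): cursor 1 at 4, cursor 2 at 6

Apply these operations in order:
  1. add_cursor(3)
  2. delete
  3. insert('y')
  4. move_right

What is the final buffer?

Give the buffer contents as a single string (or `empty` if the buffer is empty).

Answer: ngyyiyxia

Derivation:
After op 1 (add_cursor(3)): buffer="ngdxikxia" (len 9), cursors c3@3 c1@4 c2@6, authorship .........
After op 2 (delete): buffer="ngixia" (len 6), cursors c1@2 c3@2 c2@3, authorship ......
After op 3 (insert('y')): buffer="ngyyiyxia" (len 9), cursors c1@4 c3@4 c2@6, authorship ..13.2...
After op 4 (move_right): buffer="ngyyiyxia" (len 9), cursors c1@5 c3@5 c2@7, authorship ..13.2...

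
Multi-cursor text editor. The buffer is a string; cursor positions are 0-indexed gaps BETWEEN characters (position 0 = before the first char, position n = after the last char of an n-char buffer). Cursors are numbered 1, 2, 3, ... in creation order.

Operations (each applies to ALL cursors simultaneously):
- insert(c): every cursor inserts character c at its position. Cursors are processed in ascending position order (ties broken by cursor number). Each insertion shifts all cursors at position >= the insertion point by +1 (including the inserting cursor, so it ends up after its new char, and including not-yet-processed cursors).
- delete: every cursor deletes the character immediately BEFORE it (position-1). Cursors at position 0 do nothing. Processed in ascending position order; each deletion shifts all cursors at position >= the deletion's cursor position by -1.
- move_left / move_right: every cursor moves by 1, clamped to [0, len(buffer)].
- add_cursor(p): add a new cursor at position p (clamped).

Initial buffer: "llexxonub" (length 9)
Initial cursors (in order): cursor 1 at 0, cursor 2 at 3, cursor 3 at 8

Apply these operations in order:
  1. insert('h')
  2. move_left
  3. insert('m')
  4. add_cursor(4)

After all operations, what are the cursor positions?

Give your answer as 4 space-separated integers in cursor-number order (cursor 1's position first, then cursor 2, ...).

After op 1 (insert('h')): buffer="hllehxxonuhb" (len 12), cursors c1@1 c2@5 c3@11, authorship 1...2.....3.
After op 2 (move_left): buffer="hllehxxonuhb" (len 12), cursors c1@0 c2@4 c3@10, authorship 1...2.....3.
After op 3 (insert('m')): buffer="mhllemhxxonumhb" (len 15), cursors c1@1 c2@6 c3@13, authorship 11...22.....33.
After op 4 (add_cursor(4)): buffer="mhllemhxxonumhb" (len 15), cursors c1@1 c4@4 c2@6 c3@13, authorship 11...22.....33.

Answer: 1 6 13 4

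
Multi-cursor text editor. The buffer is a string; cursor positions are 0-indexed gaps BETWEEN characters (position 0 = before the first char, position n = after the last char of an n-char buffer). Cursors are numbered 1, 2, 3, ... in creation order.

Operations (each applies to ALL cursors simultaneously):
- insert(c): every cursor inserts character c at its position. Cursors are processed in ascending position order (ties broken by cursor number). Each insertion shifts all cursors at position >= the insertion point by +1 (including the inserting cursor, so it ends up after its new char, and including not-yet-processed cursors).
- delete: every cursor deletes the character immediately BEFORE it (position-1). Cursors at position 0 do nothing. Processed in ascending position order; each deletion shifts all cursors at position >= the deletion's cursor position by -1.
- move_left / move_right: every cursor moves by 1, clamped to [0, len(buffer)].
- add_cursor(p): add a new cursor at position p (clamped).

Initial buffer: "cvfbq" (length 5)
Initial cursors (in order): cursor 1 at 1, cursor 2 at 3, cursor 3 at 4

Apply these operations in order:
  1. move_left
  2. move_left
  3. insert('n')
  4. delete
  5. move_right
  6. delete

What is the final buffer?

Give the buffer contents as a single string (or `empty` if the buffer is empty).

After op 1 (move_left): buffer="cvfbq" (len 5), cursors c1@0 c2@2 c3@3, authorship .....
After op 2 (move_left): buffer="cvfbq" (len 5), cursors c1@0 c2@1 c3@2, authorship .....
After op 3 (insert('n')): buffer="ncnvnfbq" (len 8), cursors c1@1 c2@3 c3@5, authorship 1.2.3...
After op 4 (delete): buffer="cvfbq" (len 5), cursors c1@0 c2@1 c3@2, authorship .....
After op 5 (move_right): buffer="cvfbq" (len 5), cursors c1@1 c2@2 c3@3, authorship .....
After op 6 (delete): buffer="bq" (len 2), cursors c1@0 c2@0 c3@0, authorship ..

Answer: bq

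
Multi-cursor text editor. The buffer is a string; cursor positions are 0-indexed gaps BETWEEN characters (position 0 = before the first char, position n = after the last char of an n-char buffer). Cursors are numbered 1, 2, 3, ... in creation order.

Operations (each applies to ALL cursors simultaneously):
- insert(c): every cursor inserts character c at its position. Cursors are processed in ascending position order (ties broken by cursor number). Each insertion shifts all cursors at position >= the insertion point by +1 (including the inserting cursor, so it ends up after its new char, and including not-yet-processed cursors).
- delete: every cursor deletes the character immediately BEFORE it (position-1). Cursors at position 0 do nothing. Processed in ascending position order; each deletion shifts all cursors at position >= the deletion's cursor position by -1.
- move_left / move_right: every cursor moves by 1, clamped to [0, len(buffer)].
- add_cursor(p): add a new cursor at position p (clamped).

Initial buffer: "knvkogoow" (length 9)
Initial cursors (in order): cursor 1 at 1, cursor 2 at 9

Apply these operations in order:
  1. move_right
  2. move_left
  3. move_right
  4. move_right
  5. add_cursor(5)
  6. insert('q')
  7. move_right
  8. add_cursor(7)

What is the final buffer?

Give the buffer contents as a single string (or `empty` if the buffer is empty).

After op 1 (move_right): buffer="knvkogoow" (len 9), cursors c1@2 c2@9, authorship .........
After op 2 (move_left): buffer="knvkogoow" (len 9), cursors c1@1 c2@8, authorship .........
After op 3 (move_right): buffer="knvkogoow" (len 9), cursors c1@2 c2@9, authorship .........
After op 4 (move_right): buffer="knvkogoow" (len 9), cursors c1@3 c2@9, authorship .........
After op 5 (add_cursor(5)): buffer="knvkogoow" (len 9), cursors c1@3 c3@5 c2@9, authorship .........
After op 6 (insert('q')): buffer="knvqkoqgoowq" (len 12), cursors c1@4 c3@7 c2@12, authorship ...1..3....2
After op 7 (move_right): buffer="knvqkoqgoowq" (len 12), cursors c1@5 c3@8 c2@12, authorship ...1..3....2
After op 8 (add_cursor(7)): buffer="knvqkoqgoowq" (len 12), cursors c1@5 c4@7 c3@8 c2@12, authorship ...1..3....2

Answer: knvqkoqgoowq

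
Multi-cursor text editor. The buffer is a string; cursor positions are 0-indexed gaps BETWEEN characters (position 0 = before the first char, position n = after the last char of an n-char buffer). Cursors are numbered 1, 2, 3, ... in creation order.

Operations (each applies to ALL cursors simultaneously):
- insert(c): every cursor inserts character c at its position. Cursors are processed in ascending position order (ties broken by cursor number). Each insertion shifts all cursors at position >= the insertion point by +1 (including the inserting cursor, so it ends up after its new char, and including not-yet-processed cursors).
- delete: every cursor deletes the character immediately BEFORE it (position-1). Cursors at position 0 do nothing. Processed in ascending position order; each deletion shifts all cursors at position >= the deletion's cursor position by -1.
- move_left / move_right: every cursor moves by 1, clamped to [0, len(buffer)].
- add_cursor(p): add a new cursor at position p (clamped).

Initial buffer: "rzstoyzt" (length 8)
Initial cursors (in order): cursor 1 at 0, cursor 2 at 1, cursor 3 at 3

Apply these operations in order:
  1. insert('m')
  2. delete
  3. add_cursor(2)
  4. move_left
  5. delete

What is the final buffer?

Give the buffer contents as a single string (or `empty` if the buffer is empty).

Answer: stoyzt

Derivation:
After op 1 (insert('m')): buffer="mrmzsmtoyzt" (len 11), cursors c1@1 c2@3 c3@6, authorship 1.2..3.....
After op 2 (delete): buffer="rzstoyzt" (len 8), cursors c1@0 c2@1 c3@3, authorship ........
After op 3 (add_cursor(2)): buffer="rzstoyzt" (len 8), cursors c1@0 c2@1 c4@2 c3@3, authorship ........
After op 4 (move_left): buffer="rzstoyzt" (len 8), cursors c1@0 c2@0 c4@1 c3@2, authorship ........
After op 5 (delete): buffer="stoyzt" (len 6), cursors c1@0 c2@0 c3@0 c4@0, authorship ......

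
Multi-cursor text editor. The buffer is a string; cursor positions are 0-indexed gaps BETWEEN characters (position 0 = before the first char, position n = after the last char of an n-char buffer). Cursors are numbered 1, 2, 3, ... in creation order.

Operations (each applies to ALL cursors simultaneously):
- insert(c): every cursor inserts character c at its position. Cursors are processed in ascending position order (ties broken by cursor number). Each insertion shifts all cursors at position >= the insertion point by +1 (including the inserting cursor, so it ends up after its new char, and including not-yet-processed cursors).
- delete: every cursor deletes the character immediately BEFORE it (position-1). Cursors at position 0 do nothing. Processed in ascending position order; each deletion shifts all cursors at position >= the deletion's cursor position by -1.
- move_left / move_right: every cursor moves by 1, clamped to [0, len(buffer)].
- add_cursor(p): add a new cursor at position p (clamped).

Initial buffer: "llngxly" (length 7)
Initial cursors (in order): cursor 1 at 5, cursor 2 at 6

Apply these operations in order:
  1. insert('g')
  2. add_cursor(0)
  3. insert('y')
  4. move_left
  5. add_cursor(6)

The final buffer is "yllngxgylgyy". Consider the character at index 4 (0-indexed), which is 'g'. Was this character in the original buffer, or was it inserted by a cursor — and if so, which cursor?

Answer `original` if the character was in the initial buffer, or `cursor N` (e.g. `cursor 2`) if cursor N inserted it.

Answer: original

Derivation:
After op 1 (insert('g')): buffer="llngxglgy" (len 9), cursors c1@6 c2@8, authorship .....1.2.
After op 2 (add_cursor(0)): buffer="llngxglgy" (len 9), cursors c3@0 c1@6 c2@8, authorship .....1.2.
After op 3 (insert('y')): buffer="yllngxgylgyy" (len 12), cursors c3@1 c1@8 c2@11, authorship 3.....11.22.
After op 4 (move_left): buffer="yllngxgylgyy" (len 12), cursors c3@0 c1@7 c2@10, authorship 3.....11.22.
After op 5 (add_cursor(6)): buffer="yllngxgylgyy" (len 12), cursors c3@0 c4@6 c1@7 c2@10, authorship 3.....11.22.
Authorship (.=original, N=cursor N): 3 . . . . . 1 1 . 2 2 .
Index 4: author = original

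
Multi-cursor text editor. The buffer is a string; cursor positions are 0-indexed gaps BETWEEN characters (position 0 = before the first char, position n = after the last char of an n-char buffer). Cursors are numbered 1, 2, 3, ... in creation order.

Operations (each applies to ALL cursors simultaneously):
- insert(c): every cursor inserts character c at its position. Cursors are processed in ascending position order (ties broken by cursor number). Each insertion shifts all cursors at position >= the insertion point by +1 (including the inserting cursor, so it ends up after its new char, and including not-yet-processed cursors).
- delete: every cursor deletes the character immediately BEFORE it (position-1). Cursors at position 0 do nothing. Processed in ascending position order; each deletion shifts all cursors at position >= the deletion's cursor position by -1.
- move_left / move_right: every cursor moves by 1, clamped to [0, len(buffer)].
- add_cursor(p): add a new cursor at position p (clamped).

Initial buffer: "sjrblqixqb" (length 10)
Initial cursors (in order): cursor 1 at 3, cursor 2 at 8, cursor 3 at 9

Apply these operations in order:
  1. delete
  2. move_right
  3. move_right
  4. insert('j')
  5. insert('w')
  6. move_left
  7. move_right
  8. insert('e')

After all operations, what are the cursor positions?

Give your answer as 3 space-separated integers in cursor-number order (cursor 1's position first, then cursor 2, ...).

After op 1 (delete): buffer="sjblqib" (len 7), cursors c1@2 c2@6 c3@6, authorship .......
After op 2 (move_right): buffer="sjblqib" (len 7), cursors c1@3 c2@7 c3@7, authorship .......
After op 3 (move_right): buffer="sjblqib" (len 7), cursors c1@4 c2@7 c3@7, authorship .......
After op 4 (insert('j')): buffer="sjbljqibjj" (len 10), cursors c1@5 c2@10 c3@10, authorship ....1...23
After op 5 (insert('w')): buffer="sjbljwqibjjww" (len 13), cursors c1@6 c2@13 c3@13, authorship ....11...2323
After op 6 (move_left): buffer="sjbljwqibjjww" (len 13), cursors c1@5 c2@12 c3@12, authorship ....11...2323
After op 7 (move_right): buffer="sjbljwqibjjww" (len 13), cursors c1@6 c2@13 c3@13, authorship ....11...2323
After op 8 (insert('e')): buffer="sjbljweqibjjwwee" (len 16), cursors c1@7 c2@16 c3@16, authorship ....111...232323

Answer: 7 16 16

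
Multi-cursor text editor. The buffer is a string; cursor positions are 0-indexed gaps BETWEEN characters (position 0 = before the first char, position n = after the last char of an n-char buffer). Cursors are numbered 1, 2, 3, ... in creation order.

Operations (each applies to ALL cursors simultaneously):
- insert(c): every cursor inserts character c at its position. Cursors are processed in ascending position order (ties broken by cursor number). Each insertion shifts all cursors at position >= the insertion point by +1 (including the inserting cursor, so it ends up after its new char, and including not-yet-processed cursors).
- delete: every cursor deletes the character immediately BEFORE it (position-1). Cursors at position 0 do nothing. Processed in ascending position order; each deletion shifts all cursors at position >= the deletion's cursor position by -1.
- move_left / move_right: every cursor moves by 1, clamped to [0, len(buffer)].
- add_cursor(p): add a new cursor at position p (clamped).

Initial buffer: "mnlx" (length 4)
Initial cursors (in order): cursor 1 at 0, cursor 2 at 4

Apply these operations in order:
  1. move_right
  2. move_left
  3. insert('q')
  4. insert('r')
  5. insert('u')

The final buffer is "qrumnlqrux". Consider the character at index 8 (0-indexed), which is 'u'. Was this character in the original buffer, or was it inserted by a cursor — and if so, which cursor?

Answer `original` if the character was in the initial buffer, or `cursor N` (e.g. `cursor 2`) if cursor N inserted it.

After op 1 (move_right): buffer="mnlx" (len 4), cursors c1@1 c2@4, authorship ....
After op 2 (move_left): buffer="mnlx" (len 4), cursors c1@0 c2@3, authorship ....
After op 3 (insert('q')): buffer="qmnlqx" (len 6), cursors c1@1 c2@5, authorship 1...2.
After op 4 (insert('r')): buffer="qrmnlqrx" (len 8), cursors c1@2 c2@7, authorship 11...22.
After op 5 (insert('u')): buffer="qrumnlqrux" (len 10), cursors c1@3 c2@9, authorship 111...222.
Authorship (.=original, N=cursor N): 1 1 1 . . . 2 2 2 .
Index 8: author = 2

Answer: cursor 2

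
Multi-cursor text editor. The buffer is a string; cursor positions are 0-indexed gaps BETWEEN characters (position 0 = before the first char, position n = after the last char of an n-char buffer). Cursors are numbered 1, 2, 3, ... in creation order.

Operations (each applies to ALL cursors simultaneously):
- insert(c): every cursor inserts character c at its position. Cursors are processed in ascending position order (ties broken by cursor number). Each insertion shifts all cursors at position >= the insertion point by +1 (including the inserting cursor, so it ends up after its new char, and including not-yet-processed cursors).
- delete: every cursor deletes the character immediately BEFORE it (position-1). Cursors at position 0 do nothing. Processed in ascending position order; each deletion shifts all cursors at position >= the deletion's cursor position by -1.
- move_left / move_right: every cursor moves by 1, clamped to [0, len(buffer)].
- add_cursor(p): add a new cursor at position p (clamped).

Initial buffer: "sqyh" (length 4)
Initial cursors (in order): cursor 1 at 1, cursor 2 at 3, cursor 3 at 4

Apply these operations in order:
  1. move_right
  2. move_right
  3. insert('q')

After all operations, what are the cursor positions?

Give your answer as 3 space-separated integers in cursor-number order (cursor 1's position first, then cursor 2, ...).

After op 1 (move_right): buffer="sqyh" (len 4), cursors c1@2 c2@4 c3@4, authorship ....
After op 2 (move_right): buffer="sqyh" (len 4), cursors c1@3 c2@4 c3@4, authorship ....
After op 3 (insert('q')): buffer="sqyqhqq" (len 7), cursors c1@4 c2@7 c3@7, authorship ...1.23

Answer: 4 7 7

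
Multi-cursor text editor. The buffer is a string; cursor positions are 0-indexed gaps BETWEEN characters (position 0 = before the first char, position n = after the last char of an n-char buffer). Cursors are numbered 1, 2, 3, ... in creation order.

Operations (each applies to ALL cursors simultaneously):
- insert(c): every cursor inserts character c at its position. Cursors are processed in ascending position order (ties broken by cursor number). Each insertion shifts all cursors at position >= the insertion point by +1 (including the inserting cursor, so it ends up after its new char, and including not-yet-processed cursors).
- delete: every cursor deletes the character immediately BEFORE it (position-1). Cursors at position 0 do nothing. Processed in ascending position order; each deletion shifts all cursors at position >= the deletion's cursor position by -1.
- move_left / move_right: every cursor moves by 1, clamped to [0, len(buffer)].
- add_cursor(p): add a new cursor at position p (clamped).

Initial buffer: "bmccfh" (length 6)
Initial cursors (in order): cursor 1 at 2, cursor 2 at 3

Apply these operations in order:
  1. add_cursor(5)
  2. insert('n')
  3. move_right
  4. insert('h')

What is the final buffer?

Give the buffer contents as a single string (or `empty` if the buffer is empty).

After op 1 (add_cursor(5)): buffer="bmccfh" (len 6), cursors c1@2 c2@3 c3@5, authorship ......
After op 2 (insert('n')): buffer="bmncncfnh" (len 9), cursors c1@3 c2@5 c3@8, authorship ..1.2..3.
After op 3 (move_right): buffer="bmncncfnh" (len 9), cursors c1@4 c2@6 c3@9, authorship ..1.2..3.
After op 4 (insert('h')): buffer="bmnchnchfnhh" (len 12), cursors c1@5 c2@8 c3@12, authorship ..1.12.2.3.3

Answer: bmnchnchfnhh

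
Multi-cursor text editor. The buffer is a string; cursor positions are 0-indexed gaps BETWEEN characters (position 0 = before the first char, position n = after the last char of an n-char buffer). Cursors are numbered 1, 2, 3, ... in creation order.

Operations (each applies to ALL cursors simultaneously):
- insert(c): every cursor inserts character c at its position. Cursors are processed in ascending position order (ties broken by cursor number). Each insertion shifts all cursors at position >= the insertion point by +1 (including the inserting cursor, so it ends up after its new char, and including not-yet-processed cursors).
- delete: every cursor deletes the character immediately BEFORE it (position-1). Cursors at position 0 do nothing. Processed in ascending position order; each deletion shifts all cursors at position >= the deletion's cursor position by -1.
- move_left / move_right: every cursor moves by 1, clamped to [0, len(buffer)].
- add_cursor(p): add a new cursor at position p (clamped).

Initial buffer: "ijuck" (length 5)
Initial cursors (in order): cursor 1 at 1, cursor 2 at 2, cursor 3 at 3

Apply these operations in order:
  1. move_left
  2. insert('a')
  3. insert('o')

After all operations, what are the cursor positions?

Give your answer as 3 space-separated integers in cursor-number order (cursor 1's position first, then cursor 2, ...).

Answer: 2 5 8

Derivation:
After op 1 (move_left): buffer="ijuck" (len 5), cursors c1@0 c2@1 c3@2, authorship .....
After op 2 (insert('a')): buffer="aiajauck" (len 8), cursors c1@1 c2@3 c3@5, authorship 1.2.3...
After op 3 (insert('o')): buffer="aoiaojaouck" (len 11), cursors c1@2 c2@5 c3@8, authorship 11.22.33...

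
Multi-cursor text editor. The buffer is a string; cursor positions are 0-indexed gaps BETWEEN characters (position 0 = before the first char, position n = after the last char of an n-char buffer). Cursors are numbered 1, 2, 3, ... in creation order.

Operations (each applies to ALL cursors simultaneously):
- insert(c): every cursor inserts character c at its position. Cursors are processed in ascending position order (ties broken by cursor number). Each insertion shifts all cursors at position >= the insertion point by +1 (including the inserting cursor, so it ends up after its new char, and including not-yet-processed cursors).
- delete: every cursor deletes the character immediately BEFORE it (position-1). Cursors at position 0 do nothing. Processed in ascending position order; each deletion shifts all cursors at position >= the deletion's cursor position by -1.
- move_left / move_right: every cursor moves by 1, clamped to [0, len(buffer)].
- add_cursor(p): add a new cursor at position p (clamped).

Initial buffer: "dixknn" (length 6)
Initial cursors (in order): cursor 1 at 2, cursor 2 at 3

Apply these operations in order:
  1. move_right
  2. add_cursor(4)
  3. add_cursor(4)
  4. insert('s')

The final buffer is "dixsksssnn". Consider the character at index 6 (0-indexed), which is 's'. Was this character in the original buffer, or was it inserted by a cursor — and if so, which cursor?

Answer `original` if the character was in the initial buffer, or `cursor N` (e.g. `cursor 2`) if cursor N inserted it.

After op 1 (move_right): buffer="dixknn" (len 6), cursors c1@3 c2@4, authorship ......
After op 2 (add_cursor(4)): buffer="dixknn" (len 6), cursors c1@3 c2@4 c3@4, authorship ......
After op 3 (add_cursor(4)): buffer="dixknn" (len 6), cursors c1@3 c2@4 c3@4 c4@4, authorship ......
After op 4 (insert('s')): buffer="dixsksssnn" (len 10), cursors c1@4 c2@8 c3@8 c4@8, authorship ...1.234..
Authorship (.=original, N=cursor N): . . . 1 . 2 3 4 . .
Index 6: author = 3

Answer: cursor 3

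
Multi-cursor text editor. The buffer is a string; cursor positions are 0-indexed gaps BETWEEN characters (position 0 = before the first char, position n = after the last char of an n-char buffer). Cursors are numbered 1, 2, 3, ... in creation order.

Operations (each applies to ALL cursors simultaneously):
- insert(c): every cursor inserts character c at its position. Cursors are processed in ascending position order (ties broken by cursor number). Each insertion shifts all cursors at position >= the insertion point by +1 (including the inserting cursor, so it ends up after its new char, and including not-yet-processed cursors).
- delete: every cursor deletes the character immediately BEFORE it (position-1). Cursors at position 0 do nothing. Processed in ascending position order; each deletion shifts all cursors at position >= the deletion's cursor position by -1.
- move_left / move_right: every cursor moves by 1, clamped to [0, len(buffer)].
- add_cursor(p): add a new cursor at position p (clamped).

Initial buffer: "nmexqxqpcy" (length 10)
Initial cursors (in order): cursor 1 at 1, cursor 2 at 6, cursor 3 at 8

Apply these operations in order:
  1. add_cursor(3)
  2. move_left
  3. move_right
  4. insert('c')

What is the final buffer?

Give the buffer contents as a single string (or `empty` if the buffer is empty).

Answer: ncmecxqxcqpccy

Derivation:
After op 1 (add_cursor(3)): buffer="nmexqxqpcy" (len 10), cursors c1@1 c4@3 c2@6 c3@8, authorship ..........
After op 2 (move_left): buffer="nmexqxqpcy" (len 10), cursors c1@0 c4@2 c2@5 c3@7, authorship ..........
After op 3 (move_right): buffer="nmexqxqpcy" (len 10), cursors c1@1 c4@3 c2@6 c3@8, authorship ..........
After op 4 (insert('c')): buffer="ncmecxqxcqpccy" (len 14), cursors c1@2 c4@5 c2@9 c3@12, authorship .1..4...2..3..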